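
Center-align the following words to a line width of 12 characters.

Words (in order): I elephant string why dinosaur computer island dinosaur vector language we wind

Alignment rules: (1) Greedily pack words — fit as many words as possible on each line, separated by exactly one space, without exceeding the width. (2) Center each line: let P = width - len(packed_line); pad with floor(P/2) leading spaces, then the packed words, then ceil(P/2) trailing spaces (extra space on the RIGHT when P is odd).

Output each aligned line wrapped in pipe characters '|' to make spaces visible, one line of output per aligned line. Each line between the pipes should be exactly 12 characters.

Line 1: ['I', 'elephant'] (min_width=10, slack=2)
Line 2: ['string', 'why'] (min_width=10, slack=2)
Line 3: ['dinosaur'] (min_width=8, slack=4)
Line 4: ['computer'] (min_width=8, slack=4)
Line 5: ['island'] (min_width=6, slack=6)
Line 6: ['dinosaur'] (min_width=8, slack=4)
Line 7: ['vector'] (min_width=6, slack=6)
Line 8: ['language', 'we'] (min_width=11, slack=1)
Line 9: ['wind'] (min_width=4, slack=8)

Answer: | I elephant |
| string why |
|  dinosaur  |
|  computer  |
|   island   |
|  dinosaur  |
|   vector   |
|language we |
|    wind    |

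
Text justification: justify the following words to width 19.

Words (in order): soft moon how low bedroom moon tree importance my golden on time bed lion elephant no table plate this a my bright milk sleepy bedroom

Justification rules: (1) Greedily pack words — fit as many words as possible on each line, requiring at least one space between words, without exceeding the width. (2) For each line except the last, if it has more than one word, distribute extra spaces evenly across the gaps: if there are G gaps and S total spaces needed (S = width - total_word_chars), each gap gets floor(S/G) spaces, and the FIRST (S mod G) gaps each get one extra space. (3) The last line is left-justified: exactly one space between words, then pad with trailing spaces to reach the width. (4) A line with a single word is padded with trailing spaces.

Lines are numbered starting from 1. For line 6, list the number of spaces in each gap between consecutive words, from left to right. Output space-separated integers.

Answer: 2 1 1

Derivation:
Line 1: ['soft', 'moon', 'how', 'low'] (min_width=17, slack=2)
Line 2: ['bedroom', 'moon', 'tree'] (min_width=17, slack=2)
Line 3: ['importance', 'my'] (min_width=13, slack=6)
Line 4: ['golden', 'on', 'time', 'bed'] (min_width=18, slack=1)
Line 5: ['lion', 'elephant', 'no'] (min_width=16, slack=3)
Line 6: ['table', 'plate', 'this', 'a'] (min_width=18, slack=1)
Line 7: ['my', 'bright', 'milk'] (min_width=14, slack=5)
Line 8: ['sleepy', 'bedroom'] (min_width=14, slack=5)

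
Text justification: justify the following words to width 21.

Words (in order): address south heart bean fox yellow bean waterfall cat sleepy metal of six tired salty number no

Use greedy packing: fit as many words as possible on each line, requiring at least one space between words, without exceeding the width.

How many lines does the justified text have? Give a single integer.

Answer: 5

Derivation:
Line 1: ['address', 'south', 'heart'] (min_width=19, slack=2)
Line 2: ['bean', 'fox', 'yellow', 'bean'] (min_width=20, slack=1)
Line 3: ['waterfall', 'cat', 'sleepy'] (min_width=20, slack=1)
Line 4: ['metal', 'of', 'six', 'tired'] (min_width=18, slack=3)
Line 5: ['salty', 'number', 'no'] (min_width=15, slack=6)
Total lines: 5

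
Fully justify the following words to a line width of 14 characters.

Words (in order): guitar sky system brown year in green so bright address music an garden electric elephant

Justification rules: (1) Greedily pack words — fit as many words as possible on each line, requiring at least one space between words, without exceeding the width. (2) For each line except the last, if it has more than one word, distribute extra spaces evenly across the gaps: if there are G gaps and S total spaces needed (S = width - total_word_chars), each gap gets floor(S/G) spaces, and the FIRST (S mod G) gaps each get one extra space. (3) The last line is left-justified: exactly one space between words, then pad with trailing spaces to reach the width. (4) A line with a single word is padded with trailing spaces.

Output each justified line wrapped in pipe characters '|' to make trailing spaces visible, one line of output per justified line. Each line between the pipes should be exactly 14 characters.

Answer: |guitar     sky|
|system   brown|
|year  in green|
|so      bright|
|address  music|
|an      garden|
|electric      |
|elephant      |

Derivation:
Line 1: ['guitar', 'sky'] (min_width=10, slack=4)
Line 2: ['system', 'brown'] (min_width=12, slack=2)
Line 3: ['year', 'in', 'green'] (min_width=13, slack=1)
Line 4: ['so', 'bright'] (min_width=9, slack=5)
Line 5: ['address', 'music'] (min_width=13, slack=1)
Line 6: ['an', 'garden'] (min_width=9, slack=5)
Line 7: ['electric'] (min_width=8, slack=6)
Line 8: ['elephant'] (min_width=8, slack=6)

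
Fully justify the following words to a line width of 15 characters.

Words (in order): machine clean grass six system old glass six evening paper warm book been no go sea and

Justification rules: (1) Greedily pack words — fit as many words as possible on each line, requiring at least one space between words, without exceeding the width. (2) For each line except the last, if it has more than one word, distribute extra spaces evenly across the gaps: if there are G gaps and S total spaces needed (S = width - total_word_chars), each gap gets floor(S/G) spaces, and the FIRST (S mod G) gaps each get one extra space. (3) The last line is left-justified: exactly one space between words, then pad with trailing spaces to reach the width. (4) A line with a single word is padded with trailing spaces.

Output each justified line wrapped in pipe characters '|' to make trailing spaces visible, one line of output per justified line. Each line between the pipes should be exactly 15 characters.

Line 1: ['machine', 'clean'] (min_width=13, slack=2)
Line 2: ['grass', 'six'] (min_width=9, slack=6)
Line 3: ['system', 'old'] (min_width=10, slack=5)
Line 4: ['glass', 'six'] (min_width=9, slack=6)
Line 5: ['evening', 'paper'] (min_width=13, slack=2)
Line 6: ['warm', 'book', 'been'] (min_width=14, slack=1)
Line 7: ['no', 'go', 'sea', 'and'] (min_width=13, slack=2)

Answer: |machine   clean|
|grass       six|
|system      old|
|glass       six|
|evening   paper|
|warm  book been|
|no go sea and  |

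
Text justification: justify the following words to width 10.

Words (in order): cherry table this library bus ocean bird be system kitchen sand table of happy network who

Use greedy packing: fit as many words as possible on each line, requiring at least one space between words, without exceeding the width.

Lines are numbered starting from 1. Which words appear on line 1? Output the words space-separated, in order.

Answer: cherry

Derivation:
Line 1: ['cherry'] (min_width=6, slack=4)
Line 2: ['table', 'this'] (min_width=10, slack=0)
Line 3: ['library'] (min_width=7, slack=3)
Line 4: ['bus', 'ocean'] (min_width=9, slack=1)
Line 5: ['bird', 'be'] (min_width=7, slack=3)
Line 6: ['system'] (min_width=6, slack=4)
Line 7: ['kitchen'] (min_width=7, slack=3)
Line 8: ['sand', 'table'] (min_width=10, slack=0)
Line 9: ['of', 'happy'] (min_width=8, slack=2)
Line 10: ['network'] (min_width=7, slack=3)
Line 11: ['who'] (min_width=3, slack=7)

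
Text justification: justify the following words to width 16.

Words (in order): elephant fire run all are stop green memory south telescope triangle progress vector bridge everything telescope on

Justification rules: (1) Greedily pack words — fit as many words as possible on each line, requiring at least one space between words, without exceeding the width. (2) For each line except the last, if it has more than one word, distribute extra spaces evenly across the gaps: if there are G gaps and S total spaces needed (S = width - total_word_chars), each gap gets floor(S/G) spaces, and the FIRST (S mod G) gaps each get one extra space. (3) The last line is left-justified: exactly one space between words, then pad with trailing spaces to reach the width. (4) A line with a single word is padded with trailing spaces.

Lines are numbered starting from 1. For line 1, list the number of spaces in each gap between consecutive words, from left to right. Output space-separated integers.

Answer: 4

Derivation:
Line 1: ['elephant', 'fire'] (min_width=13, slack=3)
Line 2: ['run', 'all', 'are', 'stop'] (min_width=16, slack=0)
Line 3: ['green', 'memory'] (min_width=12, slack=4)
Line 4: ['south', 'telescope'] (min_width=15, slack=1)
Line 5: ['triangle'] (min_width=8, slack=8)
Line 6: ['progress', 'vector'] (min_width=15, slack=1)
Line 7: ['bridge'] (min_width=6, slack=10)
Line 8: ['everything'] (min_width=10, slack=6)
Line 9: ['telescope', 'on'] (min_width=12, slack=4)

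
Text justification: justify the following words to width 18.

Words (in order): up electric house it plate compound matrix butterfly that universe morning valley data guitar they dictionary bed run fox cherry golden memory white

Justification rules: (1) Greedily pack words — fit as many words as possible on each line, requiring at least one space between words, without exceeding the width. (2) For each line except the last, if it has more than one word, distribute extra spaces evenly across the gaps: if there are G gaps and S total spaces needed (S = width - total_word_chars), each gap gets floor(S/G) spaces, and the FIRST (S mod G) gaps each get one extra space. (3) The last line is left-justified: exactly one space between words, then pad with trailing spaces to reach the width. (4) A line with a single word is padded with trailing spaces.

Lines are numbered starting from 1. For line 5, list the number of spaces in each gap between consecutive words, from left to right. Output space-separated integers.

Line 1: ['up', 'electric', 'house'] (min_width=17, slack=1)
Line 2: ['it', 'plate', 'compound'] (min_width=17, slack=1)
Line 3: ['matrix', 'butterfly'] (min_width=16, slack=2)
Line 4: ['that', 'universe'] (min_width=13, slack=5)
Line 5: ['morning', 'valley'] (min_width=14, slack=4)
Line 6: ['data', 'guitar', 'they'] (min_width=16, slack=2)
Line 7: ['dictionary', 'bed', 'run'] (min_width=18, slack=0)
Line 8: ['fox', 'cherry', 'golden'] (min_width=17, slack=1)
Line 9: ['memory', 'white'] (min_width=12, slack=6)

Answer: 5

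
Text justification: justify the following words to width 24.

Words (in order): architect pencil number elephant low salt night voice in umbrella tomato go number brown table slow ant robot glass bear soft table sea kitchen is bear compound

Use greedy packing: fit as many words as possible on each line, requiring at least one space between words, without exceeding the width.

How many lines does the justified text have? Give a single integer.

Line 1: ['architect', 'pencil', 'number'] (min_width=23, slack=1)
Line 2: ['elephant', 'low', 'salt', 'night'] (min_width=23, slack=1)
Line 3: ['voice', 'in', 'umbrella', 'tomato'] (min_width=24, slack=0)
Line 4: ['go', 'number', 'brown', 'table'] (min_width=21, slack=3)
Line 5: ['slow', 'ant', 'robot', 'glass'] (min_width=20, slack=4)
Line 6: ['bear', 'soft', 'table', 'sea'] (min_width=19, slack=5)
Line 7: ['kitchen', 'is', 'bear', 'compound'] (min_width=24, slack=0)
Total lines: 7

Answer: 7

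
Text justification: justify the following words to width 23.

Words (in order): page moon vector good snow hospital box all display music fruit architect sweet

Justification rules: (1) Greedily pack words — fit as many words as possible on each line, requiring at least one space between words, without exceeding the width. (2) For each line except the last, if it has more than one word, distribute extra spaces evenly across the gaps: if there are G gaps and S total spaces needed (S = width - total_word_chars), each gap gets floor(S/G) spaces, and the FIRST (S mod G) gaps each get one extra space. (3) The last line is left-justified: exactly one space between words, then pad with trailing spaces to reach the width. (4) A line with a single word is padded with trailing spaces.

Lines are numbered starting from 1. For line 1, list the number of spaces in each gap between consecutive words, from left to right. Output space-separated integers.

Line 1: ['page', 'moon', 'vector', 'good'] (min_width=21, slack=2)
Line 2: ['snow', 'hospital', 'box', 'all'] (min_width=21, slack=2)
Line 3: ['display', 'music', 'fruit'] (min_width=19, slack=4)
Line 4: ['architect', 'sweet'] (min_width=15, slack=8)

Answer: 2 2 1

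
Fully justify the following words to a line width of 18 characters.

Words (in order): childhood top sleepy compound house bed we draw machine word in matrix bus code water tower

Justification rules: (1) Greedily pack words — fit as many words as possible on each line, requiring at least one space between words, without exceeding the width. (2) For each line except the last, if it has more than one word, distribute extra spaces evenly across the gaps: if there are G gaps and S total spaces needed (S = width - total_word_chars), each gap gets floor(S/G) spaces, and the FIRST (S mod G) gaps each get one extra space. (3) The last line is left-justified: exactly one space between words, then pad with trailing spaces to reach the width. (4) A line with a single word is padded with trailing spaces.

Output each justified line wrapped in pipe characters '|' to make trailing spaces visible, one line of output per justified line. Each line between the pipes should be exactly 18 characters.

Line 1: ['childhood', 'top'] (min_width=13, slack=5)
Line 2: ['sleepy', 'compound'] (min_width=15, slack=3)
Line 3: ['house', 'bed', 'we', 'draw'] (min_width=17, slack=1)
Line 4: ['machine', 'word', 'in'] (min_width=15, slack=3)
Line 5: ['matrix', 'bus', 'code'] (min_width=15, slack=3)
Line 6: ['water', 'tower'] (min_width=11, slack=7)

Answer: |childhood      top|
|sleepy    compound|
|house  bed we draw|
|machine   word  in|
|matrix   bus  code|
|water tower       |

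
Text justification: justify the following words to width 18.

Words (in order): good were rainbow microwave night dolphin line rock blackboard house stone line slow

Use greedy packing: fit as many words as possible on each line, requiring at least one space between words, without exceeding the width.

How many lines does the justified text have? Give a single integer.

Answer: 5

Derivation:
Line 1: ['good', 'were', 'rainbow'] (min_width=17, slack=1)
Line 2: ['microwave', 'night'] (min_width=15, slack=3)
Line 3: ['dolphin', 'line', 'rock'] (min_width=17, slack=1)
Line 4: ['blackboard', 'house'] (min_width=16, slack=2)
Line 5: ['stone', 'line', 'slow'] (min_width=15, slack=3)
Total lines: 5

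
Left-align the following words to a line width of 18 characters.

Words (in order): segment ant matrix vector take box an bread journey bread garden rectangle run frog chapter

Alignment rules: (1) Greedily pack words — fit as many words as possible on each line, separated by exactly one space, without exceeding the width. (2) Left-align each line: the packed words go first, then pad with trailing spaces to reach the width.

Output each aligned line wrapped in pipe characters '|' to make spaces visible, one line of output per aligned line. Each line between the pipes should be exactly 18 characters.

Line 1: ['segment', 'ant', 'matrix'] (min_width=18, slack=0)
Line 2: ['vector', 'take', 'box', 'an'] (min_width=18, slack=0)
Line 3: ['bread', 'journey'] (min_width=13, slack=5)
Line 4: ['bread', 'garden'] (min_width=12, slack=6)
Line 5: ['rectangle', 'run', 'frog'] (min_width=18, slack=0)
Line 6: ['chapter'] (min_width=7, slack=11)

Answer: |segment ant matrix|
|vector take box an|
|bread journey     |
|bread garden      |
|rectangle run frog|
|chapter           |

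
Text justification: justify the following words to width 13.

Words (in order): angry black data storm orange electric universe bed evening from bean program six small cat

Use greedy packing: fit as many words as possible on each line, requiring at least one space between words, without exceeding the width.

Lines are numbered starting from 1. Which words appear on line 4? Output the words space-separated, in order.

Answer: electric

Derivation:
Line 1: ['angry', 'black'] (min_width=11, slack=2)
Line 2: ['data', 'storm'] (min_width=10, slack=3)
Line 3: ['orange'] (min_width=6, slack=7)
Line 4: ['electric'] (min_width=8, slack=5)
Line 5: ['universe', 'bed'] (min_width=12, slack=1)
Line 6: ['evening', 'from'] (min_width=12, slack=1)
Line 7: ['bean', 'program'] (min_width=12, slack=1)
Line 8: ['six', 'small', 'cat'] (min_width=13, slack=0)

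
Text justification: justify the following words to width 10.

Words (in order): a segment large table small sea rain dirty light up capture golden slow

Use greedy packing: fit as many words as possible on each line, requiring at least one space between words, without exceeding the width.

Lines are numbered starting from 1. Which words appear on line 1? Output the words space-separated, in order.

Answer: a segment

Derivation:
Line 1: ['a', 'segment'] (min_width=9, slack=1)
Line 2: ['large'] (min_width=5, slack=5)
Line 3: ['table'] (min_width=5, slack=5)
Line 4: ['small', 'sea'] (min_width=9, slack=1)
Line 5: ['rain', 'dirty'] (min_width=10, slack=0)
Line 6: ['light', 'up'] (min_width=8, slack=2)
Line 7: ['capture'] (min_width=7, slack=3)
Line 8: ['golden'] (min_width=6, slack=4)
Line 9: ['slow'] (min_width=4, slack=6)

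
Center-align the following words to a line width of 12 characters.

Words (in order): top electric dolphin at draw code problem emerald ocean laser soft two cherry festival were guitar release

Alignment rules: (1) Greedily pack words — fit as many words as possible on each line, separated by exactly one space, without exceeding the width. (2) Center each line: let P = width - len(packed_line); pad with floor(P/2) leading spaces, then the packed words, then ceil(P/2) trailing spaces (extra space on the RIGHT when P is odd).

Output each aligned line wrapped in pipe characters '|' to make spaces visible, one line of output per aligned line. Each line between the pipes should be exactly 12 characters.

Line 1: ['top', 'electric'] (min_width=12, slack=0)
Line 2: ['dolphin', 'at'] (min_width=10, slack=2)
Line 3: ['draw', 'code'] (min_width=9, slack=3)
Line 4: ['problem'] (min_width=7, slack=5)
Line 5: ['emerald'] (min_width=7, slack=5)
Line 6: ['ocean', 'laser'] (min_width=11, slack=1)
Line 7: ['soft', 'two'] (min_width=8, slack=4)
Line 8: ['cherry'] (min_width=6, slack=6)
Line 9: ['festival'] (min_width=8, slack=4)
Line 10: ['were', 'guitar'] (min_width=11, slack=1)
Line 11: ['release'] (min_width=7, slack=5)

Answer: |top electric|
| dolphin at |
| draw code  |
|  problem   |
|  emerald   |
|ocean laser |
|  soft two  |
|   cherry   |
|  festival  |
|were guitar |
|  release   |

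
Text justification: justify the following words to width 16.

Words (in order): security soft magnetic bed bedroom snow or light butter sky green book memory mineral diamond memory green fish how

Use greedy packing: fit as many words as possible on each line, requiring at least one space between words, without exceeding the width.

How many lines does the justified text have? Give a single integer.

Answer: 8

Derivation:
Line 1: ['security', 'soft'] (min_width=13, slack=3)
Line 2: ['magnetic', 'bed'] (min_width=12, slack=4)
Line 3: ['bedroom', 'snow', 'or'] (min_width=15, slack=1)
Line 4: ['light', 'butter', 'sky'] (min_width=16, slack=0)
Line 5: ['green', 'book'] (min_width=10, slack=6)
Line 6: ['memory', 'mineral'] (min_width=14, slack=2)
Line 7: ['diamond', 'memory'] (min_width=14, slack=2)
Line 8: ['green', 'fish', 'how'] (min_width=14, slack=2)
Total lines: 8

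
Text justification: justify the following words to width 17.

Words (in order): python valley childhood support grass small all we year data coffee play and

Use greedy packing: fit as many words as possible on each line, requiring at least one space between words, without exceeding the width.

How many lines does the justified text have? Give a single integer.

Line 1: ['python', 'valley'] (min_width=13, slack=4)
Line 2: ['childhood', 'support'] (min_width=17, slack=0)
Line 3: ['grass', 'small', 'all'] (min_width=15, slack=2)
Line 4: ['we', 'year', 'data'] (min_width=12, slack=5)
Line 5: ['coffee', 'play', 'and'] (min_width=15, slack=2)
Total lines: 5

Answer: 5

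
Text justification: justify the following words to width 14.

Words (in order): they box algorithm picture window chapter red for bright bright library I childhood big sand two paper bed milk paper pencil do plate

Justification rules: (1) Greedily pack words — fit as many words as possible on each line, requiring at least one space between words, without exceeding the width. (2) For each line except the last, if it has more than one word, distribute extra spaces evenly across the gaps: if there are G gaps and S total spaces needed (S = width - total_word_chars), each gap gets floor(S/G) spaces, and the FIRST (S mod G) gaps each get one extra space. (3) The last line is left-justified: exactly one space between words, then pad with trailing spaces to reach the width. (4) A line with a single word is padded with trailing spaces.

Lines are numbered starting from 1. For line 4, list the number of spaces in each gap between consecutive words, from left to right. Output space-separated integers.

Line 1: ['they', 'box'] (min_width=8, slack=6)
Line 2: ['algorithm'] (min_width=9, slack=5)
Line 3: ['picture', 'window'] (min_width=14, slack=0)
Line 4: ['chapter', 'red'] (min_width=11, slack=3)
Line 5: ['for', 'bright'] (min_width=10, slack=4)
Line 6: ['bright', 'library'] (min_width=14, slack=0)
Line 7: ['I', 'childhood'] (min_width=11, slack=3)
Line 8: ['big', 'sand', 'two'] (min_width=12, slack=2)
Line 9: ['paper', 'bed', 'milk'] (min_width=14, slack=0)
Line 10: ['paper', 'pencil'] (min_width=12, slack=2)
Line 11: ['do', 'plate'] (min_width=8, slack=6)

Answer: 4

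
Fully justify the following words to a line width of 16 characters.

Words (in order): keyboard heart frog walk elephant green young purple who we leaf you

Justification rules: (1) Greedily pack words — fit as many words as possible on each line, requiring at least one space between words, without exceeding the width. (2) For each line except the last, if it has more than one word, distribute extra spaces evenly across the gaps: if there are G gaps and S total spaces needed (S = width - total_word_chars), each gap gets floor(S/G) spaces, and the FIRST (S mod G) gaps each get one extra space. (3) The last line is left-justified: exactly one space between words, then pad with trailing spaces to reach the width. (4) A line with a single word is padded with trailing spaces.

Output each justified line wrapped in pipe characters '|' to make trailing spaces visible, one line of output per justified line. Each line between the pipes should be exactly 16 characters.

Line 1: ['keyboard', 'heart'] (min_width=14, slack=2)
Line 2: ['frog', 'walk'] (min_width=9, slack=7)
Line 3: ['elephant', 'green'] (min_width=14, slack=2)
Line 4: ['young', 'purple', 'who'] (min_width=16, slack=0)
Line 5: ['we', 'leaf', 'you'] (min_width=11, slack=5)

Answer: |keyboard   heart|
|frog        walk|
|elephant   green|
|young purple who|
|we leaf you     |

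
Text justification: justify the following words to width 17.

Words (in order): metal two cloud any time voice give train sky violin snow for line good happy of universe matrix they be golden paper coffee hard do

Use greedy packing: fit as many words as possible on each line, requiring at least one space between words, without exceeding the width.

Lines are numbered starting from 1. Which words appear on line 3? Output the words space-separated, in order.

Answer: give train sky

Derivation:
Line 1: ['metal', 'two', 'cloud'] (min_width=15, slack=2)
Line 2: ['any', 'time', 'voice'] (min_width=14, slack=3)
Line 3: ['give', 'train', 'sky'] (min_width=14, slack=3)
Line 4: ['violin', 'snow', 'for'] (min_width=15, slack=2)
Line 5: ['line', 'good', 'happy'] (min_width=15, slack=2)
Line 6: ['of', 'universe'] (min_width=11, slack=6)
Line 7: ['matrix', 'they', 'be'] (min_width=14, slack=3)
Line 8: ['golden', 'paper'] (min_width=12, slack=5)
Line 9: ['coffee', 'hard', 'do'] (min_width=14, slack=3)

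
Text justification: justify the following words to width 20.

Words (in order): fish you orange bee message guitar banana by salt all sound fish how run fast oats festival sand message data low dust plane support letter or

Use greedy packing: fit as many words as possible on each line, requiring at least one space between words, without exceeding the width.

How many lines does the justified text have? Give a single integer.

Line 1: ['fish', 'you', 'orange', 'bee'] (min_width=19, slack=1)
Line 2: ['message', 'guitar'] (min_width=14, slack=6)
Line 3: ['banana', 'by', 'salt', 'all'] (min_width=18, slack=2)
Line 4: ['sound', 'fish', 'how', 'run'] (min_width=18, slack=2)
Line 5: ['fast', 'oats', 'festival'] (min_width=18, slack=2)
Line 6: ['sand', 'message', 'data'] (min_width=17, slack=3)
Line 7: ['low', 'dust', 'plane'] (min_width=14, slack=6)
Line 8: ['support', 'letter', 'or'] (min_width=17, slack=3)
Total lines: 8

Answer: 8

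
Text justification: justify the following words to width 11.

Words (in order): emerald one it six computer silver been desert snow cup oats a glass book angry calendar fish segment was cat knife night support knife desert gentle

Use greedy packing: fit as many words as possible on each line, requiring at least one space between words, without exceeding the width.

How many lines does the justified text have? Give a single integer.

Answer: 17

Derivation:
Line 1: ['emerald', 'one'] (min_width=11, slack=0)
Line 2: ['it', 'six'] (min_width=6, slack=5)
Line 3: ['computer'] (min_width=8, slack=3)
Line 4: ['silver', 'been'] (min_width=11, slack=0)
Line 5: ['desert', 'snow'] (min_width=11, slack=0)
Line 6: ['cup', 'oats', 'a'] (min_width=10, slack=1)
Line 7: ['glass', 'book'] (min_width=10, slack=1)
Line 8: ['angry'] (min_width=5, slack=6)
Line 9: ['calendar'] (min_width=8, slack=3)
Line 10: ['fish'] (min_width=4, slack=7)
Line 11: ['segment', 'was'] (min_width=11, slack=0)
Line 12: ['cat', 'knife'] (min_width=9, slack=2)
Line 13: ['night'] (min_width=5, slack=6)
Line 14: ['support'] (min_width=7, slack=4)
Line 15: ['knife'] (min_width=5, slack=6)
Line 16: ['desert'] (min_width=6, slack=5)
Line 17: ['gentle'] (min_width=6, slack=5)
Total lines: 17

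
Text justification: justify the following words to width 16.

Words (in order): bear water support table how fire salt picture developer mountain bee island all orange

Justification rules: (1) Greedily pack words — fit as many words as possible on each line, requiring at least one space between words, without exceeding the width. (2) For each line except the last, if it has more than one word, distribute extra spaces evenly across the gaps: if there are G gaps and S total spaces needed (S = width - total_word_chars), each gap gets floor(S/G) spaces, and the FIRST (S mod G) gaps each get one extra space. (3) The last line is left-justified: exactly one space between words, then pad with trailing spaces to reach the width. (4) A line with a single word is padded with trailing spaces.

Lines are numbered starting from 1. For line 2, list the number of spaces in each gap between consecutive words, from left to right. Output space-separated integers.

Line 1: ['bear', 'water'] (min_width=10, slack=6)
Line 2: ['support', 'table'] (min_width=13, slack=3)
Line 3: ['how', 'fire', 'salt'] (min_width=13, slack=3)
Line 4: ['picture'] (min_width=7, slack=9)
Line 5: ['developer'] (min_width=9, slack=7)
Line 6: ['mountain', 'bee'] (min_width=12, slack=4)
Line 7: ['island', 'all'] (min_width=10, slack=6)
Line 8: ['orange'] (min_width=6, slack=10)

Answer: 4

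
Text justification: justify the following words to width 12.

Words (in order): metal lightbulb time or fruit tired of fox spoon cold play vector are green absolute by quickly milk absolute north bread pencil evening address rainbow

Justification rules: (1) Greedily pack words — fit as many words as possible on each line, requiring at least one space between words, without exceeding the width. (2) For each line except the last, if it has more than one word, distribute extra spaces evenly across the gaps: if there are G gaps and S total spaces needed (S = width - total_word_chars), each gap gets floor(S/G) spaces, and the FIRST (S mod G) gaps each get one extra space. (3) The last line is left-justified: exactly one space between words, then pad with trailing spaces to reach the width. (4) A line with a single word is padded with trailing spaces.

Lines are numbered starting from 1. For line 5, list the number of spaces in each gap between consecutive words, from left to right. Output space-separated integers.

Answer: 1 1

Derivation:
Line 1: ['metal'] (min_width=5, slack=7)
Line 2: ['lightbulb'] (min_width=9, slack=3)
Line 3: ['time', 'or'] (min_width=7, slack=5)
Line 4: ['fruit', 'tired'] (min_width=11, slack=1)
Line 5: ['of', 'fox', 'spoon'] (min_width=12, slack=0)
Line 6: ['cold', 'play'] (min_width=9, slack=3)
Line 7: ['vector', 'are'] (min_width=10, slack=2)
Line 8: ['green'] (min_width=5, slack=7)
Line 9: ['absolute', 'by'] (min_width=11, slack=1)
Line 10: ['quickly', 'milk'] (min_width=12, slack=0)
Line 11: ['absolute'] (min_width=8, slack=4)
Line 12: ['north', 'bread'] (min_width=11, slack=1)
Line 13: ['pencil'] (min_width=6, slack=6)
Line 14: ['evening'] (min_width=7, slack=5)
Line 15: ['address'] (min_width=7, slack=5)
Line 16: ['rainbow'] (min_width=7, slack=5)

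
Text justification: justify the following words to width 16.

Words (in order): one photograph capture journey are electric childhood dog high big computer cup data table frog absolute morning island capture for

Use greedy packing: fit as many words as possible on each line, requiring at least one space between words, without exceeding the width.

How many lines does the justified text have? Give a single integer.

Answer: 10

Derivation:
Line 1: ['one', 'photograph'] (min_width=14, slack=2)
Line 2: ['capture', 'journey'] (min_width=15, slack=1)
Line 3: ['are', 'electric'] (min_width=12, slack=4)
Line 4: ['childhood', 'dog'] (min_width=13, slack=3)
Line 5: ['high', 'big'] (min_width=8, slack=8)
Line 6: ['computer', 'cup'] (min_width=12, slack=4)
Line 7: ['data', 'table', 'frog'] (min_width=15, slack=1)
Line 8: ['absolute', 'morning'] (min_width=16, slack=0)
Line 9: ['island', 'capture'] (min_width=14, slack=2)
Line 10: ['for'] (min_width=3, slack=13)
Total lines: 10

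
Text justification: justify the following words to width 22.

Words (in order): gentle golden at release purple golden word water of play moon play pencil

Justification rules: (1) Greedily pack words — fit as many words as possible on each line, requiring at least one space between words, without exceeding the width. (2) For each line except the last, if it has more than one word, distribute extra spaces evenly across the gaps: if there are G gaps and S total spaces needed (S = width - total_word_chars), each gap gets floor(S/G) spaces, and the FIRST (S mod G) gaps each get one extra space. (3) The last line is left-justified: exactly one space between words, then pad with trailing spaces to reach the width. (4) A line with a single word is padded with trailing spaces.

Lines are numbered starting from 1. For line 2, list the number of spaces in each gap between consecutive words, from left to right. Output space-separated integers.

Answer: 2 1

Derivation:
Line 1: ['gentle', 'golden', 'at'] (min_width=16, slack=6)
Line 2: ['release', 'purple', 'golden'] (min_width=21, slack=1)
Line 3: ['word', 'water', 'of', 'play'] (min_width=18, slack=4)
Line 4: ['moon', 'play', 'pencil'] (min_width=16, slack=6)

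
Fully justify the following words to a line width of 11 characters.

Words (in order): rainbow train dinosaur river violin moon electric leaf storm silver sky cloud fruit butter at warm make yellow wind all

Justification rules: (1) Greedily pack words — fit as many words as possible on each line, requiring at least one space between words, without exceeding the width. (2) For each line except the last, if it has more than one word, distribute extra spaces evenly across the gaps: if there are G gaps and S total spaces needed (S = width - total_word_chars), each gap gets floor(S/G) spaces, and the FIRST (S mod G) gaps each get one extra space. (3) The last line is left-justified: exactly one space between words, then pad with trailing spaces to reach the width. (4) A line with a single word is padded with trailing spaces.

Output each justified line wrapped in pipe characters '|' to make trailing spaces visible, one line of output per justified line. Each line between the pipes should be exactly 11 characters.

Answer: |rainbow    |
|train      |
|dinosaur   |
|river      |
|violin moon|
|electric   |
|leaf  storm|
|silver  sky|
|cloud fruit|
|butter   at|
|warm   make|
|yellow wind|
|all        |

Derivation:
Line 1: ['rainbow'] (min_width=7, slack=4)
Line 2: ['train'] (min_width=5, slack=6)
Line 3: ['dinosaur'] (min_width=8, slack=3)
Line 4: ['river'] (min_width=5, slack=6)
Line 5: ['violin', 'moon'] (min_width=11, slack=0)
Line 6: ['electric'] (min_width=8, slack=3)
Line 7: ['leaf', 'storm'] (min_width=10, slack=1)
Line 8: ['silver', 'sky'] (min_width=10, slack=1)
Line 9: ['cloud', 'fruit'] (min_width=11, slack=0)
Line 10: ['butter', 'at'] (min_width=9, slack=2)
Line 11: ['warm', 'make'] (min_width=9, slack=2)
Line 12: ['yellow', 'wind'] (min_width=11, slack=0)
Line 13: ['all'] (min_width=3, slack=8)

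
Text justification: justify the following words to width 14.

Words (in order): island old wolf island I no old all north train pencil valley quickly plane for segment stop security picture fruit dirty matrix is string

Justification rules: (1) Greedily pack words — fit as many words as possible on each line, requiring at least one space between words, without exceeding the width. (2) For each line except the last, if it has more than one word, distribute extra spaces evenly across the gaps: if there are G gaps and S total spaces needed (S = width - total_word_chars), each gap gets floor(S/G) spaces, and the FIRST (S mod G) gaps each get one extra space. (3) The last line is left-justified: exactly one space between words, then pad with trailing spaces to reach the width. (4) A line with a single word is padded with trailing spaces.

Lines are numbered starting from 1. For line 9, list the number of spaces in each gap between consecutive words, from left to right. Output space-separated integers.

Answer: 2

Derivation:
Line 1: ['island', 'old'] (min_width=10, slack=4)
Line 2: ['wolf', 'island', 'I'] (min_width=13, slack=1)
Line 3: ['no', 'old', 'all'] (min_width=10, slack=4)
Line 4: ['north', 'train'] (min_width=11, slack=3)
Line 5: ['pencil', 'valley'] (min_width=13, slack=1)
Line 6: ['quickly', 'plane'] (min_width=13, slack=1)
Line 7: ['for', 'segment'] (min_width=11, slack=3)
Line 8: ['stop', 'security'] (min_width=13, slack=1)
Line 9: ['picture', 'fruit'] (min_width=13, slack=1)
Line 10: ['dirty', 'matrix'] (min_width=12, slack=2)
Line 11: ['is', 'string'] (min_width=9, slack=5)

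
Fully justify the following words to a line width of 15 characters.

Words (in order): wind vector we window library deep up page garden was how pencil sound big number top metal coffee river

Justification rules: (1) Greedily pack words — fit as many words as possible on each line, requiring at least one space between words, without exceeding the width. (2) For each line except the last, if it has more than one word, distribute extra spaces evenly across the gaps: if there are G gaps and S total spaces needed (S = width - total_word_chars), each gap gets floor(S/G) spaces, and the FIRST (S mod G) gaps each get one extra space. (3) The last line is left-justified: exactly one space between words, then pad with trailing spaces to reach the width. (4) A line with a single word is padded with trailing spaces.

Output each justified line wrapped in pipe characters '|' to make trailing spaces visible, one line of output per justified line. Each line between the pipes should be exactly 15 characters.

Answer: |wind  vector we|
|window  library|
|deep   up  page|
|garden  was how|
|pencil    sound|
|big  number top|
|metal    coffee|
|river          |

Derivation:
Line 1: ['wind', 'vector', 'we'] (min_width=14, slack=1)
Line 2: ['window', 'library'] (min_width=14, slack=1)
Line 3: ['deep', 'up', 'page'] (min_width=12, slack=3)
Line 4: ['garden', 'was', 'how'] (min_width=14, slack=1)
Line 5: ['pencil', 'sound'] (min_width=12, slack=3)
Line 6: ['big', 'number', 'top'] (min_width=14, slack=1)
Line 7: ['metal', 'coffee'] (min_width=12, slack=3)
Line 8: ['river'] (min_width=5, slack=10)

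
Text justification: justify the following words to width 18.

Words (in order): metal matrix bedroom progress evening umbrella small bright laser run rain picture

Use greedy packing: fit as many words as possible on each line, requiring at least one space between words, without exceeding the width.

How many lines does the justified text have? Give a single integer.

Answer: 5

Derivation:
Line 1: ['metal', 'matrix'] (min_width=12, slack=6)
Line 2: ['bedroom', 'progress'] (min_width=16, slack=2)
Line 3: ['evening', 'umbrella'] (min_width=16, slack=2)
Line 4: ['small', 'bright', 'laser'] (min_width=18, slack=0)
Line 5: ['run', 'rain', 'picture'] (min_width=16, slack=2)
Total lines: 5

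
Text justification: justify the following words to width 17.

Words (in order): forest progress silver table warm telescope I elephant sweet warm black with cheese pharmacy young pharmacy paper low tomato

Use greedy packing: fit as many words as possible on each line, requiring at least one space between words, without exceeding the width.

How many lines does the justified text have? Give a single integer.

Line 1: ['forest', 'progress'] (min_width=15, slack=2)
Line 2: ['silver', 'table', 'warm'] (min_width=17, slack=0)
Line 3: ['telescope', 'I'] (min_width=11, slack=6)
Line 4: ['elephant', 'sweet'] (min_width=14, slack=3)
Line 5: ['warm', 'black', 'with'] (min_width=15, slack=2)
Line 6: ['cheese', 'pharmacy'] (min_width=15, slack=2)
Line 7: ['young', 'pharmacy'] (min_width=14, slack=3)
Line 8: ['paper', 'low', 'tomato'] (min_width=16, slack=1)
Total lines: 8

Answer: 8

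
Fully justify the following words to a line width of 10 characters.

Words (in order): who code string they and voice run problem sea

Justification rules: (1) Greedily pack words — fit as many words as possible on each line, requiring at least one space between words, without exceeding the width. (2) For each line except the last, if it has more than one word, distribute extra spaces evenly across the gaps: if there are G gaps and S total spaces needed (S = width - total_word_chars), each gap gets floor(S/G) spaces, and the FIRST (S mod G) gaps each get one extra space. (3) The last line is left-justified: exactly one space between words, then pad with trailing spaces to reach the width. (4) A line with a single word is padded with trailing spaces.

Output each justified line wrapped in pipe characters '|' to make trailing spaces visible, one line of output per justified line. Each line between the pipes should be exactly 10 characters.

Answer: |who   code|
|string    |
|they   and|
|voice  run|
|problem   |
|sea       |

Derivation:
Line 1: ['who', 'code'] (min_width=8, slack=2)
Line 2: ['string'] (min_width=6, slack=4)
Line 3: ['they', 'and'] (min_width=8, slack=2)
Line 4: ['voice', 'run'] (min_width=9, slack=1)
Line 5: ['problem'] (min_width=7, slack=3)
Line 6: ['sea'] (min_width=3, slack=7)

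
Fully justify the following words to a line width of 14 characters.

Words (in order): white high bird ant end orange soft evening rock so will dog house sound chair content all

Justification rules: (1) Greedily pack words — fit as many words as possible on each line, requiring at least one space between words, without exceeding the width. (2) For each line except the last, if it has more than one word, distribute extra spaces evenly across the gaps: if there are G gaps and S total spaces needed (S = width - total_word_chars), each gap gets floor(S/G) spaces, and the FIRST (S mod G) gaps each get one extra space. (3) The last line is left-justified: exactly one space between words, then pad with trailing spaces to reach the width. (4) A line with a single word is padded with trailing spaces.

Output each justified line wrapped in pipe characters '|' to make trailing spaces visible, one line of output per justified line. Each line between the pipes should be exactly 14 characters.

Line 1: ['white', 'high'] (min_width=10, slack=4)
Line 2: ['bird', 'ant', 'end'] (min_width=12, slack=2)
Line 3: ['orange', 'soft'] (min_width=11, slack=3)
Line 4: ['evening', 'rock'] (min_width=12, slack=2)
Line 5: ['so', 'will', 'dog'] (min_width=11, slack=3)
Line 6: ['house', 'sound'] (min_width=11, slack=3)
Line 7: ['chair', 'content'] (min_width=13, slack=1)
Line 8: ['all'] (min_width=3, slack=11)

Answer: |white     high|
|bird  ant  end|
|orange    soft|
|evening   rock|
|so   will  dog|
|house    sound|
|chair  content|
|all           |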